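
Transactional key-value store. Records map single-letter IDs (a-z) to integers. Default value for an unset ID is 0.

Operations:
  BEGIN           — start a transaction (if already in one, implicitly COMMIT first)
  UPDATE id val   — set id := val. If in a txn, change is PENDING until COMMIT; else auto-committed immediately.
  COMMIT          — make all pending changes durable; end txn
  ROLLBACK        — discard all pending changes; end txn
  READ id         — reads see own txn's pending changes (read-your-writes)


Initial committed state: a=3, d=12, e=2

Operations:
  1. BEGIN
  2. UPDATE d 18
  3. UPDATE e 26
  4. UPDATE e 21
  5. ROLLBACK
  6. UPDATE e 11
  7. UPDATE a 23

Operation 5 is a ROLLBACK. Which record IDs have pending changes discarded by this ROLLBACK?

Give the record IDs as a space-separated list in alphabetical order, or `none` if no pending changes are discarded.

Answer: d e

Derivation:
Initial committed: {a=3, d=12, e=2}
Op 1: BEGIN: in_txn=True, pending={}
Op 2: UPDATE d=18 (pending; pending now {d=18})
Op 3: UPDATE e=26 (pending; pending now {d=18, e=26})
Op 4: UPDATE e=21 (pending; pending now {d=18, e=21})
Op 5: ROLLBACK: discarded pending ['d', 'e']; in_txn=False
Op 6: UPDATE e=11 (auto-commit; committed e=11)
Op 7: UPDATE a=23 (auto-commit; committed a=23)
ROLLBACK at op 5 discards: ['d', 'e']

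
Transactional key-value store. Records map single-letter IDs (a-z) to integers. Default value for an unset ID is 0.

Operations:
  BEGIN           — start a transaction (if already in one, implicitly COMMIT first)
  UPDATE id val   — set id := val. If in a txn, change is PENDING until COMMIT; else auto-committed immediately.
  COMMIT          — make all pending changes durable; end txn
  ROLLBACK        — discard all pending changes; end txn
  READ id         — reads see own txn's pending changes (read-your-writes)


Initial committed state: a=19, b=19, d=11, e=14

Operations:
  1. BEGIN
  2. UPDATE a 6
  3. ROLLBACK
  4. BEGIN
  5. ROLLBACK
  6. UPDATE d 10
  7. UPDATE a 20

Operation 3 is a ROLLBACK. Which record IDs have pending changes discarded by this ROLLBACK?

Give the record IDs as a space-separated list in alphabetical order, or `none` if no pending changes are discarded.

Initial committed: {a=19, b=19, d=11, e=14}
Op 1: BEGIN: in_txn=True, pending={}
Op 2: UPDATE a=6 (pending; pending now {a=6})
Op 3: ROLLBACK: discarded pending ['a']; in_txn=False
Op 4: BEGIN: in_txn=True, pending={}
Op 5: ROLLBACK: discarded pending []; in_txn=False
Op 6: UPDATE d=10 (auto-commit; committed d=10)
Op 7: UPDATE a=20 (auto-commit; committed a=20)
ROLLBACK at op 3 discards: ['a']

Answer: a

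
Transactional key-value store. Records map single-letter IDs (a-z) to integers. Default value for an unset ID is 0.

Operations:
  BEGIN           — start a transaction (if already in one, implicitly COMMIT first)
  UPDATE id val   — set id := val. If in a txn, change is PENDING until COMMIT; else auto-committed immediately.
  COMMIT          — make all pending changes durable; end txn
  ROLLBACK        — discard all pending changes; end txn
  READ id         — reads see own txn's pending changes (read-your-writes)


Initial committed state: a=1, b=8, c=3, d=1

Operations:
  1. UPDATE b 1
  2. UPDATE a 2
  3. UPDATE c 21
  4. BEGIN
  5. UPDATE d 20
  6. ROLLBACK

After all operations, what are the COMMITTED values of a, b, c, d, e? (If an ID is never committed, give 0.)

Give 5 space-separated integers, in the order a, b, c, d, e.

Answer: 2 1 21 1 0

Derivation:
Initial committed: {a=1, b=8, c=3, d=1}
Op 1: UPDATE b=1 (auto-commit; committed b=1)
Op 2: UPDATE a=2 (auto-commit; committed a=2)
Op 3: UPDATE c=21 (auto-commit; committed c=21)
Op 4: BEGIN: in_txn=True, pending={}
Op 5: UPDATE d=20 (pending; pending now {d=20})
Op 6: ROLLBACK: discarded pending ['d']; in_txn=False
Final committed: {a=2, b=1, c=21, d=1}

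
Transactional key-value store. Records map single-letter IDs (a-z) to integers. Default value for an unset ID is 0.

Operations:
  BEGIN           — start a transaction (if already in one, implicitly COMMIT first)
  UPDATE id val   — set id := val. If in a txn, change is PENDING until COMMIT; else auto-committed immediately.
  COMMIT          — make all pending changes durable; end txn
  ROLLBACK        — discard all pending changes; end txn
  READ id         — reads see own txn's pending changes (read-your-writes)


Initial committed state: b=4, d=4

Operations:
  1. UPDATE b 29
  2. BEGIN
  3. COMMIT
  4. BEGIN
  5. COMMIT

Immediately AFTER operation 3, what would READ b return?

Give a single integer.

Answer: 29

Derivation:
Initial committed: {b=4, d=4}
Op 1: UPDATE b=29 (auto-commit; committed b=29)
Op 2: BEGIN: in_txn=True, pending={}
Op 3: COMMIT: merged [] into committed; committed now {b=29, d=4}
After op 3: visible(b) = 29 (pending={}, committed={b=29, d=4})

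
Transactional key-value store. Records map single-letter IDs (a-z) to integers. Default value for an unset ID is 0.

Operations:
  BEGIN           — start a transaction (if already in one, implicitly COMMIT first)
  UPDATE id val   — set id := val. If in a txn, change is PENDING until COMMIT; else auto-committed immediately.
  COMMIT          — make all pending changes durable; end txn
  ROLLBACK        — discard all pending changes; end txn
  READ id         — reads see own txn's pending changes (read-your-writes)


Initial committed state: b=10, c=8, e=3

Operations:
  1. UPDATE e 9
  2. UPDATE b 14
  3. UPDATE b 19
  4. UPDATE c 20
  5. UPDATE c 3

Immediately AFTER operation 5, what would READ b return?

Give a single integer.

Initial committed: {b=10, c=8, e=3}
Op 1: UPDATE e=9 (auto-commit; committed e=9)
Op 2: UPDATE b=14 (auto-commit; committed b=14)
Op 3: UPDATE b=19 (auto-commit; committed b=19)
Op 4: UPDATE c=20 (auto-commit; committed c=20)
Op 5: UPDATE c=3 (auto-commit; committed c=3)
After op 5: visible(b) = 19 (pending={}, committed={b=19, c=3, e=9})

Answer: 19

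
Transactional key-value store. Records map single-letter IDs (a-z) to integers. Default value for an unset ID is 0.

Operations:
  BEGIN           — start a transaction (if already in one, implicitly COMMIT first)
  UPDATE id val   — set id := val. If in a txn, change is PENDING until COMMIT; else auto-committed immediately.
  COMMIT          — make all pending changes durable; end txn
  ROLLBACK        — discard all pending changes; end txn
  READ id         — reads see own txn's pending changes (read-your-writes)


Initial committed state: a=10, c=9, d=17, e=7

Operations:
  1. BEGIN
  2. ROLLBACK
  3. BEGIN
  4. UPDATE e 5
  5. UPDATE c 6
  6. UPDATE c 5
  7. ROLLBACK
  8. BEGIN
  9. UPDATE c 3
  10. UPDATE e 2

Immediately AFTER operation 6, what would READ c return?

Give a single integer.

Answer: 5

Derivation:
Initial committed: {a=10, c=9, d=17, e=7}
Op 1: BEGIN: in_txn=True, pending={}
Op 2: ROLLBACK: discarded pending []; in_txn=False
Op 3: BEGIN: in_txn=True, pending={}
Op 4: UPDATE e=5 (pending; pending now {e=5})
Op 5: UPDATE c=6 (pending; pending now {c=6, e=5})
Op 6: UPDATE c=5 (pending; pending now {c=5, e=5})
After op 6: visible(c) = 5 (pending={c=5, e=5}, committed={a=10, c=9, d=17, e=7})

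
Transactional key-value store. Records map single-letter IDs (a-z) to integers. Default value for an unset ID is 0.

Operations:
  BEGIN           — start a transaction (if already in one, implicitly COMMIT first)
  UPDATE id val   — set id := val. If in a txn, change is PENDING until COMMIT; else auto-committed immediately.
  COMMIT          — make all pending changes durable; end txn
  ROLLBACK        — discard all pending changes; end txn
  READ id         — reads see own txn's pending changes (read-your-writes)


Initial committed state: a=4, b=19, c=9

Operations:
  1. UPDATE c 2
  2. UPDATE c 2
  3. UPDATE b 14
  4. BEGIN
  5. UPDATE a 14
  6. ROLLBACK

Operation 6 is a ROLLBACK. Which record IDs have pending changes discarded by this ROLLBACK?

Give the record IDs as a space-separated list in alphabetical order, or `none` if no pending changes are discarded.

Answer: a

Derivation:
Initial committed: {a=4, b=19, c=9}
Op 1: UPDATE c=2 (auto-commit; committed c=2)
Op 2: UPDATE c=2 (auto-commit; committed c=2)
Op 3: UPDATE b=14 (auto-commit; committed b=14)
Op 4: BEGIN: in_txn=True, pending={}
Op 5: UPDATE a=14 (pending; pending now {a=14})
Op 6: ROLLBACK: discarded pending ['a']; in_txn=False
ROLLBACK at op 6 discards: ['a']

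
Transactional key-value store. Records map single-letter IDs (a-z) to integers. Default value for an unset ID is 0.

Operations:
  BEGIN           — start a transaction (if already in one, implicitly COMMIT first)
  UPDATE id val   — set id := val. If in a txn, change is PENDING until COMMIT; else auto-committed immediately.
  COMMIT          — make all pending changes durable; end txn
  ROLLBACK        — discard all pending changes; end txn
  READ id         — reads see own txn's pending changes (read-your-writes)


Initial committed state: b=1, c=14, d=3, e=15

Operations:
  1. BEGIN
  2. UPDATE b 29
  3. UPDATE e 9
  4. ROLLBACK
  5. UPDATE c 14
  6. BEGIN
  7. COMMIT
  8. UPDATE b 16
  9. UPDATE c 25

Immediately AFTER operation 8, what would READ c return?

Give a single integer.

Answer: 14

Derivation:
Initial committed: {b=1, c=14, d=3, e=15}
Op 1: BEGIN: in_txn=True, pending={}
Op 2: UPDATE b=29 (pending; pending now {b=29})
Op 3: UPDATE e=9 (pending; pending now {b=29, e=9})
Op 4: ROLLBACK: discarded pending ['b', 'e']; in_txn=False
Op 5: UPDATE c=14 (auto-commit; committed c=14)
Op 6: BEGIN: in_txn=True, pending={}
Op 7: COMMIT: merged [] into committed; committed now {b=1, c=14, d=3, e=15}
Op 8: UPDATE b=16 (auto-commit; committed b=16)
After op 8: visible(c) = 14 (pending={}, committed={b=16, c=14, d=3, e=15})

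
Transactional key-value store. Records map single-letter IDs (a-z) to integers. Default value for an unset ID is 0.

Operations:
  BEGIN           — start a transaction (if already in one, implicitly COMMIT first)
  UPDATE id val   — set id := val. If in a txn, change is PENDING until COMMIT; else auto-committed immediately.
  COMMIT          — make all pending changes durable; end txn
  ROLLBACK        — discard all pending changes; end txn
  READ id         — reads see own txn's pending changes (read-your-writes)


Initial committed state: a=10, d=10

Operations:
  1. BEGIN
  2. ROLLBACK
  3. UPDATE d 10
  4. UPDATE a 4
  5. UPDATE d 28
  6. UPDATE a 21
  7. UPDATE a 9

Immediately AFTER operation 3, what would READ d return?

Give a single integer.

Initial committed: {a=10, d=10}
Op 1: BEGIN: in_txn=True, pending={}
Op 2: ROLLBACK: discarded pending []; in_txn=False
Op 3: UPDATE d=10 (auto-commit; committed d=10)
After op 3: visible(d) = 10 (pending={}, committed={a=10, d=10})

Answer: 10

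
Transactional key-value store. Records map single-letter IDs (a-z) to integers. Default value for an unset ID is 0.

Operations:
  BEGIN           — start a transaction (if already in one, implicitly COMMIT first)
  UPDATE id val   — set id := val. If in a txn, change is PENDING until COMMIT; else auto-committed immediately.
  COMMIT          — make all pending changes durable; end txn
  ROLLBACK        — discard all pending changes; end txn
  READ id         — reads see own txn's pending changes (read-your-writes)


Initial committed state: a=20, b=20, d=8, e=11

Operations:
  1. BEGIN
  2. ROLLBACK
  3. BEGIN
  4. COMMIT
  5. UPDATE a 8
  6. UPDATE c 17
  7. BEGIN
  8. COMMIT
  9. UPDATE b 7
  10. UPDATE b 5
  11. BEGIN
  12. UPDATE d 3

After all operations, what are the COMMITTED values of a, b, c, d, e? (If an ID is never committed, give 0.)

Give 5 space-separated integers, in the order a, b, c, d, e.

Answer: 8 5 17 8 11

Derivation:
Initial committed: {a=20, b=20, d=8, e=11}
Op 1: BEGIN: in_txn=True, pending={}
Op 2: ROLLBACK: discarded pending []; in_txn=False
Op 3: BEGIN: in_txn=True, pending={}
Op 4: COMMIT: merged [] into committed; committed now {a=20, b=20, d=8, e=11}
Op 5: UPDATE a=8 (auto-commit; committed a=8)
Op 6: UPDATE c=17 (auto-commit; committed c=17)
Op 7: BEGIN: in_txn=True, pending={}
Op 8: COMMIT: merged [] into committed; committed now {a=8, b=20, c=17, d=8, e=11}
Op 9: UPDATE b=7 (auto-commit; committed b=7)
Op 10: UPDATE b=5 (auto-commit; committed b=5)
Op 11: BEGIN: in_txn=True, pending={}
Op 12: UPDATE d=3 (pending; pending now {d=3})
Final committed: {a=8, b=5, c=17, d=8, e=11}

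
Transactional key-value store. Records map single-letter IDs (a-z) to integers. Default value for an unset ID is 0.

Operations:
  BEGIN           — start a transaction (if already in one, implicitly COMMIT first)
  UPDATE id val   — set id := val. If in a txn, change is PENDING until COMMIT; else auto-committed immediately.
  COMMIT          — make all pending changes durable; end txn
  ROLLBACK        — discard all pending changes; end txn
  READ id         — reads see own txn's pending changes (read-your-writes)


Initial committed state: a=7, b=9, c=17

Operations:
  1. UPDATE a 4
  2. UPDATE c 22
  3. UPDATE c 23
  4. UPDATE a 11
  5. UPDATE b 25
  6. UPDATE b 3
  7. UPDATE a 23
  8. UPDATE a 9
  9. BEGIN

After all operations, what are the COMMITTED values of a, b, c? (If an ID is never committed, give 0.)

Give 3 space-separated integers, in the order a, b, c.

Answer: 9 3 23

Derivation:
Initial committed: {a=7, b=9, c=17}
Op 1: UPDATE a=4 (auto-commit; committed a=4)
Op 2: UPDATE c=22 (auto-commit; committed c=22)
Op 3: UPDATE c=23 (auto-commit; committed c=23)
Op 4: UPDATE a=11 (auto-commit; committed a=11)
Op 5: UPDATE b=25 (auto-commit; committed b=25)
Op 6: UPDATE b=3 (auto-commit; committed b=3)
Op 7: UPDATE a=23 (auto-commit; committed a=23)
Op 8: UPDATE a=9 (auto-commit; committed a=9)
Op 9: BEGIN: in_txn=True, pending={}
Final committed: {a=9, b=3, c=23}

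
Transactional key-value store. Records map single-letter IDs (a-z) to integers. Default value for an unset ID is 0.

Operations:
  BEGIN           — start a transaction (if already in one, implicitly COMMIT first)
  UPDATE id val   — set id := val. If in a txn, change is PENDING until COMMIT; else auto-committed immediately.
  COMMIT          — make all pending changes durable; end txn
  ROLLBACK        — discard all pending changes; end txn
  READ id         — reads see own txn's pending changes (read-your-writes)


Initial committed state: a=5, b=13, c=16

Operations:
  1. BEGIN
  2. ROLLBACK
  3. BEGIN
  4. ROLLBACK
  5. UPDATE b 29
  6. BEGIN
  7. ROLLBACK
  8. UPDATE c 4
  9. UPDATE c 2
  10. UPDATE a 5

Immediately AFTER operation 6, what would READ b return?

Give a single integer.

Answer: 29

Derivation:
Initial committed: {a=5, b=13, c=16}
Op 1: BEGIN: in_txn=True, pending={}
Op 2: ROLLBACK: discarded pending []; in_txn=False
Op 3: BEGIN: in_txn=True, pending={}
Op 4: ROLLBACK: discarded pending []; in_txn=False
Op 5: UPDATE b=29 (auto-commit; committed b=29)
Op 6: BEGIN: in_txn=True, pending={}
After op 6: visible(b) = 29 (pending={}, committed={a=5, b=29, c=16})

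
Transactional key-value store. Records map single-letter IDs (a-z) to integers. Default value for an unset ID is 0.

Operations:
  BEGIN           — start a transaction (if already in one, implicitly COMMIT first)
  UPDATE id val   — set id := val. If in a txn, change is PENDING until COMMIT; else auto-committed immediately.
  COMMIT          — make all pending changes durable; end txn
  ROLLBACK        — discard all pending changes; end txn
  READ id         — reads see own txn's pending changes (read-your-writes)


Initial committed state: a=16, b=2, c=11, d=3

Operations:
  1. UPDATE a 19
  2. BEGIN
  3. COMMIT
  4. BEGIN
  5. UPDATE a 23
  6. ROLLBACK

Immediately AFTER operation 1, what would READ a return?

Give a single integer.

Answer: 19

Derivation:
Initial committed: {a=16, b=2, c=11, d=3}
Op 1: UPDATE a=19 (auto-commit; committed a=19)
After op 1: visible(a) = 19 (pending={}, committed={a=19, b=2, c=11, d=3})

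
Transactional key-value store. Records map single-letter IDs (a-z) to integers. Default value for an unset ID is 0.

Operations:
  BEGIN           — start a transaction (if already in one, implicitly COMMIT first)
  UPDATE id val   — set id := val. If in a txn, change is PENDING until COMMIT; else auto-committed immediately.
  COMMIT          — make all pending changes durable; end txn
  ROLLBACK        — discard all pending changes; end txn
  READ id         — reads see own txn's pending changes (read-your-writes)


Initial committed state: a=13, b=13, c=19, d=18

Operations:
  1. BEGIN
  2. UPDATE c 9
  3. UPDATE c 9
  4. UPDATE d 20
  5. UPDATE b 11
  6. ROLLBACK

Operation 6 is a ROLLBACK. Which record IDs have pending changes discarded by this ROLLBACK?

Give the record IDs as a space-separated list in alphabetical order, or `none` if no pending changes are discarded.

Initial committed: {a=13, b=13, c=19, d=18}
Op 1: BEGIN: in_txn=True, pending={}
Op 2: UPDATE c=9 (pending; pending now {c=9})
Op 3: UPDATE c=9 (pending; pending now {c=9})
Op 4: UPDATE d=20 (pending; pending now {c=9, d=20})
Op 5: UPDATE b=11 (pending; pending now {b=11, c=9, d=20})
Op 6: ROLLBACK: discarded pending ['b', 'c', 'd']; in_txn=False
ROLLBACK at op 6 discards: ['b', 'c', 'd']

Answer: b c d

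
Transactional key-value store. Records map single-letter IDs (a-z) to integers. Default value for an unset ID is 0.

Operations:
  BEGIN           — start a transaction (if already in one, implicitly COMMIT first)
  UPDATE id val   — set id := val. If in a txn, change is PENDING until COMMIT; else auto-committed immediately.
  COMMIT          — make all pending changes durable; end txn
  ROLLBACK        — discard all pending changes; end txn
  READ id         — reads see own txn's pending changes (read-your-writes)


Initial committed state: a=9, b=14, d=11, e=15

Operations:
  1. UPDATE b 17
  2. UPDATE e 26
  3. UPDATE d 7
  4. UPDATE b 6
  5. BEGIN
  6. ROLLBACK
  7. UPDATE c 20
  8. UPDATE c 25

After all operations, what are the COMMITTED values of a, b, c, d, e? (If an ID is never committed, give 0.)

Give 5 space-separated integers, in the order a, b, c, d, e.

Answer: 9 6 25 7 26

Derivation:
Initial committed: {a=9, b=14, d=11, e=15}
Op 1: UPDATE b=17 (auto-commit; committed b=17)
Op 2: UPDATE e=26 (auto-commit; committed e=26)
Op 3: UPDATE d=7 (auto-commit; committed d=7)
Op 4: UPDATE b=6 (auto-commit; committed b=6)
Op 5: BEGIN: in_txn=True, pending={}
Op 6: ROLLBACK: discarded pending []; in_txn=False
Op 7: UPDATE c=20 (auto-commit; committed c=20)
Op 8: UPDATE c=25 (auto-commit; committed c=25)
Final committed: {a=9, b=6, c=25, d=7, e=26}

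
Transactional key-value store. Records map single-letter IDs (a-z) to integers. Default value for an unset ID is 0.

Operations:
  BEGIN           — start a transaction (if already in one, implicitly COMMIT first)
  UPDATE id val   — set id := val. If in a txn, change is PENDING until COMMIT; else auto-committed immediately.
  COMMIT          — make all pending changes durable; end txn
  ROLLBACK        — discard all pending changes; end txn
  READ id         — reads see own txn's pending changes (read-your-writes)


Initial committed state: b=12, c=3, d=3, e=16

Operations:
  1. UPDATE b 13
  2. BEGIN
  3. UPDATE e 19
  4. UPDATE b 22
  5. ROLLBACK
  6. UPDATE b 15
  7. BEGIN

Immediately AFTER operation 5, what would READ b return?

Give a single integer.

Initial committed: {b=12, c=3, d=3, e=16}
Op 1: UPDATE b=13 (auto-commit; committed b=13)
Op 2: BEGIN: in_txn=True, pending={}
Op 3: UPDATE e=19 (pending; pending now {e=19})
Op 4: UPDATE b=22 (pending; pending now {b=22, e=19})
Op 5: ROLLBACK: discarded pending ['b', 'e']; in_txn=False
After op 5: visible(b) = 13 (pending={}, committed={b=13, c=3, d=3, e=16})

Answer: 13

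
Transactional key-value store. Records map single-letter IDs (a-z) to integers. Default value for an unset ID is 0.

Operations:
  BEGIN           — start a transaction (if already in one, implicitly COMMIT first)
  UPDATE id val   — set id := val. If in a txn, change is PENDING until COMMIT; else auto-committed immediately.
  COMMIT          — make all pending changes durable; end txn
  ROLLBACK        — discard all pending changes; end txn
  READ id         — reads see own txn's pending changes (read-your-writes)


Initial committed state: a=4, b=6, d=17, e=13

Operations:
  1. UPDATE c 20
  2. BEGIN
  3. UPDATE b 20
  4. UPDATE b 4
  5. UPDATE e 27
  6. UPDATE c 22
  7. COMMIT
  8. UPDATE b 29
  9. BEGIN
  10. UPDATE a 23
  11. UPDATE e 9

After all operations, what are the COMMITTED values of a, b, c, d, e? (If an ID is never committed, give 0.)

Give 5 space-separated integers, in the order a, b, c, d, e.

Initial committed: {a=4, b=6, d=17, e=13}
Op 1: UPDATE c=20 (auto-commit; committed c=20)
Op 2: BEGIN: in_txn=True, pending={}
Op 3: UPDATE b=20 (pending; pending now {b=20})
Op 4: UPDATE b=4 (pending; pending now {b=4})
Op 5: UPDATE e=27 (pending; pending now {b=4, e=27})
Op 6: UPDATE c=22 (pending; pending now {b=4, c=22, e=27})
Op 7: COMMIT: merged ['b', 'c', 'e'] into committed; committed now {a=4, b=4, c=22, d=17, e=27}
Op 8: UPDATE b=29 (auto-commit; committed b=29)
Op 9: BEGIN: in_txn=True, pending={}
Op 10: UPDATE a=23 (pending; pending now {a=23})
Op 11: UPDATE e=9 (pending; pending now {a=23, e=9})
Final committed: {a=4, b=29, c=22, d=17, e=27}

Answer: 4 29 22 17 27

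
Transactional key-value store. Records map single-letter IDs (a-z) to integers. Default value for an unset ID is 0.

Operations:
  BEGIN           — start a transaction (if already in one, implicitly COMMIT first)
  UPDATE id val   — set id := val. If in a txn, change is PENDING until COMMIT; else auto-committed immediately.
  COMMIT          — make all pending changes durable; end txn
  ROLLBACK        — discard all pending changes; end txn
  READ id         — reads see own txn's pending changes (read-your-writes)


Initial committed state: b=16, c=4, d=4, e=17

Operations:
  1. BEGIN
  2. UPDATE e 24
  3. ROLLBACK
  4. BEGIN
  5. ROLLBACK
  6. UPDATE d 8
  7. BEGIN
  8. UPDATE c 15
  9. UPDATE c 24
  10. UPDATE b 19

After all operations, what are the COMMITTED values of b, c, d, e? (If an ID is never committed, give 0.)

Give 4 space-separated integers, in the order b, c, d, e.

Answer: 16 4 8 17

Derivation:
Initial committed: {b=16, c=4, d=4, e=17}
Op 1: BEGIN: in_txn=True, pending={}
Op 2: UPDATE e=24 (pending; pending now {e=24})
Op 3: ROLLBACK: discarded pending ['e']; in_txn=False
Op 4: BEGIN: in_txn=True, pending={}
Op 5: ROLLBACK: discarded pending []; in_txn=False
Op 6: UPDATE d=8 (auto-commit; committed d=8)
Op 7: BEGIN: in_txn=True, pending={}
Op 8: UPDATE c=15 (pending; pending now {c=15})
Op 9: UPDATE c=24 (pending; pending now {c=24})
Op 10: UPDATE b=19 (pending; pending now {b=19, c=24})
Final committed: {b=16, c=4, d=8, e=17}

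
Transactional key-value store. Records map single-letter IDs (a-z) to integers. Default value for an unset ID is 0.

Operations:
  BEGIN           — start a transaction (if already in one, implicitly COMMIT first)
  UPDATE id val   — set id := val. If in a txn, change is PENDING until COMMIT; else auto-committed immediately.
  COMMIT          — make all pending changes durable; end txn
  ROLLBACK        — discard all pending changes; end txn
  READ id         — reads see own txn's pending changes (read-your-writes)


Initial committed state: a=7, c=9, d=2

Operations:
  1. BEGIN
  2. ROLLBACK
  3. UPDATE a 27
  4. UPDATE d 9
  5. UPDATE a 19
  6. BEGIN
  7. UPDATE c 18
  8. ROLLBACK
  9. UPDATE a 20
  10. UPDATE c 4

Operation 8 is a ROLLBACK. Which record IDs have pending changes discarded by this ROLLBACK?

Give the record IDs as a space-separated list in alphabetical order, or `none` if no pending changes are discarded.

Answer: c

Derivation:
Initial committed: {a=7, c=9, d=2}
Op 1: BEGIN: in_txn=True, pending={}
Op 2: ROLLBACK: discarded pending []; in_txn=False
Op 3: UPDATE a=27 (auto-commit; committed a=27)
Op 4: UPDATE d=9 (auto-commit; committed d=9)
Op 5: UPDATE a=19 (auto-commit; committed a=19)
Op 6: BEGIN: in_txn=True, pending={}
Op 7: UPDATE c=18 (pending; pending now {c=18})
Op 8: ROLLBACK: discarded pending ['c']; in_txn=False
Op 9: UPDATE a=20 (auto-commit; committed a=20)
Op 10: UPDATE c=4 (auto-commit; committed c=4)
ROLLBACK at op 8 discards: ['c']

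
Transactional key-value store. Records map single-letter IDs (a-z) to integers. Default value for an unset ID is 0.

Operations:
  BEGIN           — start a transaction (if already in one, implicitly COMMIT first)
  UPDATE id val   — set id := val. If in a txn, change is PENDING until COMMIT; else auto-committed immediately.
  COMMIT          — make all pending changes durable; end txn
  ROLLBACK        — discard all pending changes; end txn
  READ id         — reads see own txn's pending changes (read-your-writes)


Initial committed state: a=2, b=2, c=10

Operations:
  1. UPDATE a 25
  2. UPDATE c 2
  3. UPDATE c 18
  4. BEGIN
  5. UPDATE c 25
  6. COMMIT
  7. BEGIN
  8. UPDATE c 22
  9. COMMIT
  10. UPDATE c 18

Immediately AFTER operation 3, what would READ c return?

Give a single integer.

Answer: 18

Derivation:
Initial committed: {a=2, b=2, c=10}
Op 1: UPDATE a=25 (auto-commit; committed a=25)
Op 2: UPDATE c=2 (auto-commit; committed c=2)
Op 3: UPDATE c=18 (auto-commit; committed c=18)
After op 3: visible(c) = 18 (pending={}, committed={a=25, b=2, c=18})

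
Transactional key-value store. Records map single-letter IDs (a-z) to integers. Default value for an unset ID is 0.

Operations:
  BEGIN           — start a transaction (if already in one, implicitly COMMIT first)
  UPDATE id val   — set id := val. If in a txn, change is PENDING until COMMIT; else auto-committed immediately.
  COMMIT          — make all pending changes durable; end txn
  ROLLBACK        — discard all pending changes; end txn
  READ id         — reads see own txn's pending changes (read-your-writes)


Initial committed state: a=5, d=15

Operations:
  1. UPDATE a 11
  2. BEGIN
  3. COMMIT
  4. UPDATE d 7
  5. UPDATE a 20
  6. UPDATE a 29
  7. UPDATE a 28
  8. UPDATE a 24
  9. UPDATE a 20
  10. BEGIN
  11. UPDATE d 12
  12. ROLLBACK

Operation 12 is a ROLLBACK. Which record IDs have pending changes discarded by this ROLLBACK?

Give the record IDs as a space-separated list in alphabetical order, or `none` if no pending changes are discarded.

Initial committed: {a=5, d=15}
Op 1: UPDATE a=11 (auto-commit; committed a=11)
Op 2: BEGIN: in_txn=True, pending={}
Op 3: COMMIT: merged [] into committed; committed now {a=11, d=15}
Op 4: UPDATE d=7 (auto-commit; committed d=7)
Op 5: UPDATE a=20 (auto-commit; committed a=20)
Op 6: UPDATE a=29 (auto-commit; committed a=29)
Op 7: UPDATE a=28 (auto-commit; committed a=28)
Op 8: UPDATE a=24 (auto-commit; committed a=24)
Op 9: UPDATE a=20 (auto-commit; committed a=20)
Op 10: BEGIN: in_txn=True, pending={}
Op 11: UPDATE d=12 (pending; pending now {d=12})
Op 12: ROLLBACK: discarded pending ['d']; in_txn=False
ROLLBACK at op 12 discards: ['d']

Answer: d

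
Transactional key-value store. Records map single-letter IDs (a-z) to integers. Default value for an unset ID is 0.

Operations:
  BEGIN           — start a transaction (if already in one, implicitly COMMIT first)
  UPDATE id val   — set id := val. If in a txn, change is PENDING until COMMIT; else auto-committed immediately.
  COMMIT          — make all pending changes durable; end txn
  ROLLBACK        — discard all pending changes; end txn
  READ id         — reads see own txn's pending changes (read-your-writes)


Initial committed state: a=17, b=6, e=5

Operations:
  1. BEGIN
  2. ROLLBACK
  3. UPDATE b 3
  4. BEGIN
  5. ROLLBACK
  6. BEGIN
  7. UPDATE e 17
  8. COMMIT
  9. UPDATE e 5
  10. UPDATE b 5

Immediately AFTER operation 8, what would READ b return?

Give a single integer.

Initial committed: {a=17, b=6, e=5}
Op 1: BEGIN: in_txn=True, pending={}
Op 2: ROLLBACK: discarded pending []; in_txn=False
Op 3: UPDATE b=3 (auto-commit; committed b=3)
Op 4: BEGIN: in_txn=True, pending={}
Op 5: ROLLBACK: discarded pending []; in_txn=False
Op 6: BEGIN: in_txn=True, pending={}
Op 7: UPDATE e=17 (pending; pending now {e=17})
Op 8: COMMIT: merged ['e'] into committed; committed now {a=17, b=3, e=17}
After op 8: visible(b) = 3 (pending={}, committed={a=17, b=3, e=17})

Answer: 3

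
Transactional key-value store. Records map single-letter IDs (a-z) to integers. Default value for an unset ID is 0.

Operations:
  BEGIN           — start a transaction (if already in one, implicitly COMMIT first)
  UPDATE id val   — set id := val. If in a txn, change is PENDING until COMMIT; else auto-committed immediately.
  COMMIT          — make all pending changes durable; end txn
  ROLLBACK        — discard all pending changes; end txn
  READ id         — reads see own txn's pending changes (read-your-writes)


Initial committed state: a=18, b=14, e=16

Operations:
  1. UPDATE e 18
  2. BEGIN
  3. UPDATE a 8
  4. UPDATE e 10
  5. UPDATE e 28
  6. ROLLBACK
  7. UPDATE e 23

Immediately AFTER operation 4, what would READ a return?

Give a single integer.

Answer: 8

Derivation:
Initial committed: {a=18, b=14, e=16}
Op 1: UPDATE e=18 (auto-commit; committed e=18)
Op 2: BEGIN: in_txn=True, pending={}
Op 3: UPDATE a=8 (pending; pending now {a=8})
Op 4: UPDATE e=10 (pending; pending now {a=8, e=10})
After op 4: visible(a) = 8 (pending={a=8, e=10}, committed={a=18, b=14, e=18})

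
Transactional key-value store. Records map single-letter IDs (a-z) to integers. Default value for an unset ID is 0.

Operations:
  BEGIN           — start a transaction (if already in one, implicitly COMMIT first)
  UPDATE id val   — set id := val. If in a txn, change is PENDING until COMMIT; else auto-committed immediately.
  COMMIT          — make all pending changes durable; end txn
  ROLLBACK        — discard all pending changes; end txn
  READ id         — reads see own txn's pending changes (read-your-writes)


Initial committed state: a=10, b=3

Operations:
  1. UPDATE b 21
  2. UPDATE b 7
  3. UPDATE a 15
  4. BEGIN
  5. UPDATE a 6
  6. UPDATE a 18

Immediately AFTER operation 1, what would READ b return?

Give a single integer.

Answer: 21

Derivation:
Initial committed: {a=10, b=3}
Op 1: UPDATE b=21 (auto-commit; committed b=21)
After op 1: visible(b) = 21 (pending={}, committed={a=10, b=21})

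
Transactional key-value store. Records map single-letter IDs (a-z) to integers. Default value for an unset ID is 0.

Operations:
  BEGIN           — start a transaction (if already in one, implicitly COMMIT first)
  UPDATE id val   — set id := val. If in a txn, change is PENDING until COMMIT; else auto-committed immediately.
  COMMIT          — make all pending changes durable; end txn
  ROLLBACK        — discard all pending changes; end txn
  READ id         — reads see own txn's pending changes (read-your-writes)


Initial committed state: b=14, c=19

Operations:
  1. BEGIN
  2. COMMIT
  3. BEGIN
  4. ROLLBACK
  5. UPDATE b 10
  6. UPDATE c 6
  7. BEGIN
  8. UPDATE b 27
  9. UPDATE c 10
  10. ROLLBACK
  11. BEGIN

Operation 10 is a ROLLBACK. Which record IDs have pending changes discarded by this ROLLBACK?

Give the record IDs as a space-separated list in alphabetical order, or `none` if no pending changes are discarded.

Initial committed: {b=14, c=19}
Op 1: BEGIN: in_txn=True, pending={}
Op 2: COMMIT: merged [] into committed; committed now {b=14, c=19}
Op 3: BEGIN: in_txn=True, pending={}
Op 4: ROLLBACK: discarded pending []; in_txn=False
Op 5: UPDATE b=10 (auto-commit; committed b=10)
Op 6: UPDATE c=6 (auto-commit; committed c=6)
Op 7: BEGIN: in_txn=True, pending={}
Op 8: UPDATE b=27 (pending; pending now {b=27})
Op 9: UPDATE c=10 (pending; pending now {b=27, c=10})
Op 10: ROLLBACK: discarded pending ['b', 'c']; in_txn=False
Op 11: BEGIN: in_txn=True, pending={}
ROLLBACK at op 10 discards: ['b', 'c']

Answer: b c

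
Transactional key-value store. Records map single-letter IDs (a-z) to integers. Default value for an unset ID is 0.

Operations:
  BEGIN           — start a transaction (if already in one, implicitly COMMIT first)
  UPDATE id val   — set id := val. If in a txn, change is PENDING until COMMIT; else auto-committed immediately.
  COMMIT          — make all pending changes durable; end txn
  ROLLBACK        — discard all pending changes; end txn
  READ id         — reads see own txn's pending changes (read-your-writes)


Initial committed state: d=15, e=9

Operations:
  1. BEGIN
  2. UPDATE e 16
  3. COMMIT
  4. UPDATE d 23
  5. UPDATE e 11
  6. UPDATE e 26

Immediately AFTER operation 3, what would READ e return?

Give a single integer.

Answer: 16

Derivation:
Initial committed: {d=15, e=9}
Op 1: BEGIN: in_txn=True, pending={}
Op 2: UPDATE e=16 (pending; pending now {e=16})
Op 3: COMMIT: merged ['e'] into committed; committed now {d=15, e=16}
After op 3: visible(e) = 16 (pending={}, committed={d=15, e=16})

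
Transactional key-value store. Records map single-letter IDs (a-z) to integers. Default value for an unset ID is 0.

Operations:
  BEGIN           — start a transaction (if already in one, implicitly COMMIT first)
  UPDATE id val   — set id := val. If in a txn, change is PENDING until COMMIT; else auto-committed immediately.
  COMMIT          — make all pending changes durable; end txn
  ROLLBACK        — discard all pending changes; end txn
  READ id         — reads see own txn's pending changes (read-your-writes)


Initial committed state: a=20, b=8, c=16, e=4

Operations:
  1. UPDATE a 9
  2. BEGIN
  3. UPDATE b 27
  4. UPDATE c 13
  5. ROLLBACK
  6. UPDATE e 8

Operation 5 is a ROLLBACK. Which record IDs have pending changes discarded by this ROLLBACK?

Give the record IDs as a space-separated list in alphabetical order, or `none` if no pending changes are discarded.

Initial committed: {a=20, b=8, c=16, e=4}
Op 1: UPDATE a=9 (auto-commit; committed a=9)
Op 2: BEGIN: in_txn=True, pending={}
Op 3: UPDATE b=27 (pending; pending now {b=27})
Op 4: UPDATE c=13 (pending; pending now {b=27, c=13})
Op 5: ROLLBACK: discarded pending ['b', 'c']; in_txn=False
Op 6: UPDATE e=8 (auto-commit; committed e=8)
ROLLBACK at op 5 discards: ['b', 'c']

Answer: b c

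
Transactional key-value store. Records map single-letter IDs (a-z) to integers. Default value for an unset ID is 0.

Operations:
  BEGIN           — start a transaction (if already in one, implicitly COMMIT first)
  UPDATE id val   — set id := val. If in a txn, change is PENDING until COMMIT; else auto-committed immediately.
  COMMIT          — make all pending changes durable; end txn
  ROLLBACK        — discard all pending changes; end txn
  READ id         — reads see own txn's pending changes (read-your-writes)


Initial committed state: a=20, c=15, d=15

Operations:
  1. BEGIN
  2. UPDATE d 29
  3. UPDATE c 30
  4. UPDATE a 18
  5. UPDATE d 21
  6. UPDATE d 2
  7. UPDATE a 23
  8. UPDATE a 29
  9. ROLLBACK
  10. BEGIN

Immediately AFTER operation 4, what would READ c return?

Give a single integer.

Answer: 30

Derivation:
Initial committed: {a=20, c=15, d=15}
Op 1: BEGIN: in_txn=True, pending={}
Op 2: UPDATE d=29 (pending; pending now {d=29})
Op 3: UPDATE c=30 (pending; pending now {c=30, d=29})
Op 4: UPDATE a=18 (pending; pending now {a=18, c=30, d=29})
After op 4: visible(c) = 30 (pending={a=18, c=30, d=29}, committed={a=20, c=15, d=15})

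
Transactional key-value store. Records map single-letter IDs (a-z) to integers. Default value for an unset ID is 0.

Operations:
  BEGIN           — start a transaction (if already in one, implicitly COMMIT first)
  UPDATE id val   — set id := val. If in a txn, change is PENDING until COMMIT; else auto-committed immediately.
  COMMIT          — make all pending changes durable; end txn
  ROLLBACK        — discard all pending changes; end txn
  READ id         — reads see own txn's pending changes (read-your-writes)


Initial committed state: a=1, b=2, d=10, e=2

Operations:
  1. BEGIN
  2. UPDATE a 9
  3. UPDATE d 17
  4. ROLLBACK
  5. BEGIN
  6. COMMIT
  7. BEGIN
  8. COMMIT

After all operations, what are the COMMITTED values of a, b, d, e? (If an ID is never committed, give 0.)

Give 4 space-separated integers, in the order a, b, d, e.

Initial committed: {a=1, b=2, d=10, e=2}
Op 1: BEGIN: in_txn=True, pending={}
Op 2: UPDATE a=9 (pending; pending now {a=9})
Op 3: UPDATE d=17 (pending; pending now {a=9, d=17})
Op 4: ROLLBACK: discarded pending ['a', 'd']; in_txn=False
Op 5: BEGIN: in_txn=True, pending={}
Op 6: COMMIT: merged [] into committed; committed now {a=1, b=2, d=10, e=2}
Op 7: BEGIN: in_txn=True, pending={}
Op 8: COMMIT: merged [] into committed; committed now {a=1, b=2, d=10, e=2}
Final committed: {a=1, b=2, d=10, e=2}

Answer: 1 2 10 2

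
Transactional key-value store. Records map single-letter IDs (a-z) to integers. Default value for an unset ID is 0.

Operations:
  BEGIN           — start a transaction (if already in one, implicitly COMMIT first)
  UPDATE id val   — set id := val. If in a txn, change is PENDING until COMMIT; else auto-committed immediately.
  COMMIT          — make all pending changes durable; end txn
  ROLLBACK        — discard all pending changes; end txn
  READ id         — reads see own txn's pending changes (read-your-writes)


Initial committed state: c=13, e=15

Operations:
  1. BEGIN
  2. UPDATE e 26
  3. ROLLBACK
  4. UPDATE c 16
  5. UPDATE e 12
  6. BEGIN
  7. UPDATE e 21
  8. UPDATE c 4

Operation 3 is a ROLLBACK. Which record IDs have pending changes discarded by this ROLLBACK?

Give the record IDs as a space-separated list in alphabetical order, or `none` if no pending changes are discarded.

Initial committed: {c=13, e=15}
Op 1: BEGIN: in_txn=True, pending={}
Op 2: UPDATE e=26 (pending; pending now {e=26})
Op 3: ROLLBACK: discarded pending ['e']; in_txn=False
Op 4: UPDATE c=16 (auto-commit; committed c=16)
Op 5: UPDATE e=12 (auto-commit; committed e=12)
Op 6: BEGIN: in_txn=True, pending={}
Op 7: UPDATE e=21 (pending; pending now {e=21})
Op 8: UPDATE c=4 (pending; pending now {c=4, e=21})
ROLLBACK at op 3 discards: ['e']

Answer: e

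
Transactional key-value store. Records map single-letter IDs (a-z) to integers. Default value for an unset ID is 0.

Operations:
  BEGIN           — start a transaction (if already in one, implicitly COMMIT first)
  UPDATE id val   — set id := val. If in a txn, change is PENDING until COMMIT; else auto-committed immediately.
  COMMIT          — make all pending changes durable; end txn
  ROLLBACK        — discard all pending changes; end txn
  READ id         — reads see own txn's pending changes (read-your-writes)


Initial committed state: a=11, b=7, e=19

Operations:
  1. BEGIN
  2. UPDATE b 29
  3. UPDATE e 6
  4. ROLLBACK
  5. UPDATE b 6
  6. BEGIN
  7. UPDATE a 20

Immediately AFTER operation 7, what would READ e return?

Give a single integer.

Answer: 19

Derivation:
Initial committed: {a=11, b=7, e=19}
Op 1: BEGIN: in_txn=True, pending={}
Op 2: UPDATE b=29 (pending; pending now {b=29})
Op 3: UPDATE e=6 (pending; pending now {b=29, e=6})
Op 4: ROLLBACK: discarded pending ['b', 'e']; in_txn=False
Op 5: UPDATE b=6 (auto-commit; committed b=6)
Op 6: BEGIN: in_txn=True, pending={}
Op 7: UPDATE a=20 (pending; pending now {a=20})
After op 7: visible(e) = 19 (pending={a=20}, committed={a=11, b=6, e=19})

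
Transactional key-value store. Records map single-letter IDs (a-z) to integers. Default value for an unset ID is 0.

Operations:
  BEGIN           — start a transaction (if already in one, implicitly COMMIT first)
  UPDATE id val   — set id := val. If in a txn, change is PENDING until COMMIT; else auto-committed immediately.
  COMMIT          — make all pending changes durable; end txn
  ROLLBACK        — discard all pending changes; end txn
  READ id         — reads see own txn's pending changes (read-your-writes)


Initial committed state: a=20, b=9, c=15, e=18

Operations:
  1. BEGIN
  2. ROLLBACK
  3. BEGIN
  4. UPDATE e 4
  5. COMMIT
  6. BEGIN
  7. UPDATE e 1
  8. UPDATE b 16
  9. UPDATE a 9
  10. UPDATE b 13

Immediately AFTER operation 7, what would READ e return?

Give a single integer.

Initial committed: {a=20, b=9, c=15, e=18}
Op 1: BEGIN: in_txn=True, pending={}
Op 2: ROLLBACK: discarded pending []; in_txn=False
Op 3: BEGIN: in_txn=True, pending={}
Op 4: UPDATE e=4 (pending; pending now {e=4})
Op 5: COMMIT: merged ['e'] into committed; committed now {a=20, b=9, c=15, e=4}
Op 6: BEGIN: in_txn=True, pending={}
Op 7: UPDATE e=1 (pending; pending now {e=1})
After op 7: visible(e) = 1 (pending={e=1}, committed={a=20, b=9, c=15, e=4})

Answer: 1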